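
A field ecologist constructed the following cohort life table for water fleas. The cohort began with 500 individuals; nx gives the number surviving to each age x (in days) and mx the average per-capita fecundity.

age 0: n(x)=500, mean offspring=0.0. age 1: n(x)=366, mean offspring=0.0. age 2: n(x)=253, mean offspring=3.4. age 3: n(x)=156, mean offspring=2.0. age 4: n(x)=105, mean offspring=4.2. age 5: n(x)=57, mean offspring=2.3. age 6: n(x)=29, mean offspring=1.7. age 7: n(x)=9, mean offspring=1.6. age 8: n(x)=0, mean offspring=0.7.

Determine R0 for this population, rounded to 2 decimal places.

lx = nx/n0 = nx/500: 1, 0.732, 0.506, 0.312, 0.21, 0.114, 0.058, 0.018, 0
lx·mx by age: 0, 0, 1.7204, 0.624, 0.882, 0.2622, 0.0986, 0.0288, 0
R0 = Σ lx·mx = 3.616 → 3.62

3.62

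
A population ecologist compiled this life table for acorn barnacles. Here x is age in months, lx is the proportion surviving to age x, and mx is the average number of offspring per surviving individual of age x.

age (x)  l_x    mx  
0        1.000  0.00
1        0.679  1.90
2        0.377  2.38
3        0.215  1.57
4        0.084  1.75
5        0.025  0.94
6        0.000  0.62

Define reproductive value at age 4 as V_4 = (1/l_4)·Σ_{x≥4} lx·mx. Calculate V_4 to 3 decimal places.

lx·mx for x ≥ 4: 0.147, 0.0235, 0 → sum = 0.1705
V_4 = 0.1705 / l_4 = 0.1705 / 0.084 = 2.029762… → 2.030

2.030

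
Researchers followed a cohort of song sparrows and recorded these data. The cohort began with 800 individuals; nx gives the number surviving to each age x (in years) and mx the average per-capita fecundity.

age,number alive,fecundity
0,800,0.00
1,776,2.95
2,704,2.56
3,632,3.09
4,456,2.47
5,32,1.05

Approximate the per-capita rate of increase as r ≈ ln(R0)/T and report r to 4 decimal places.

lx = nx/n0 = nx/800: 1, 0.97, 0.88, 0.79, 0.57, 0.04
R0 = Σ lx·mx = 0 + 2.8615 + 2.2528 + 2.4411 + 1.4079 + 0.042 = 9.0053
Σ x·lx·mx = 20.532; T = 20.532/9.0053 = 2.27999…
r ≈ ln(R0)/T = ln(9.0053)/2.27999… = 0.963957… → 0.9640

0.9640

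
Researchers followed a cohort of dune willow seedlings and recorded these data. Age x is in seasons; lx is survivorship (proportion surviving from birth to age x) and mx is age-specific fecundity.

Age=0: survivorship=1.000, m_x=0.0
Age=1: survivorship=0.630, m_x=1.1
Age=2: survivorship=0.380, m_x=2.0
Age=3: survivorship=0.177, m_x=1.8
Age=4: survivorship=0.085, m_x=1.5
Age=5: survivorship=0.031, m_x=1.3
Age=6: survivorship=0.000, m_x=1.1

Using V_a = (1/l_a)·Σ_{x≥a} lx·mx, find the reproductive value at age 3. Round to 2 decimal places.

lx·mx for x ≥ 3: 0.3186, 0.1275, 0.0403, 0 → sum = 0.4864
V_3 = 0.4864 / l_3 = 0.4864 / 0.177 = 2.748023… → 2.75

2.75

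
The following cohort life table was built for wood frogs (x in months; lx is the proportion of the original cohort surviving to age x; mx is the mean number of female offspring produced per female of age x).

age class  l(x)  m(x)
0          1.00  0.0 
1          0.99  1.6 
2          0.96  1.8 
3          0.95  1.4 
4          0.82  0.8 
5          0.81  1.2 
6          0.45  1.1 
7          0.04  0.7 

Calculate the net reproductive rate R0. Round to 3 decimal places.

lx·mx by age: 0, 1.584, 1.728, 1.33, 0.656, 0.972, 0.495, 0.028
R0 = Σ lx·mx = 6.793 → 6.793

6.793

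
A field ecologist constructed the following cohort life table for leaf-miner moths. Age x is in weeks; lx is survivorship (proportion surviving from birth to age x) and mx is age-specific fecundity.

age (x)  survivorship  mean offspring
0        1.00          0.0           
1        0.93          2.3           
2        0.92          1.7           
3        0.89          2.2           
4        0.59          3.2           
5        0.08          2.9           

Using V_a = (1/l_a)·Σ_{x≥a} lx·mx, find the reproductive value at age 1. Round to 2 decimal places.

8.37

lx·mx for x ≥ 1: 2.139, 1.564, 1.958, 1.888, 0.232 → sum = 7.781
V_1 = 7.781 / l_1 = 7.781 / 0.93 = 8.366667… → 8.37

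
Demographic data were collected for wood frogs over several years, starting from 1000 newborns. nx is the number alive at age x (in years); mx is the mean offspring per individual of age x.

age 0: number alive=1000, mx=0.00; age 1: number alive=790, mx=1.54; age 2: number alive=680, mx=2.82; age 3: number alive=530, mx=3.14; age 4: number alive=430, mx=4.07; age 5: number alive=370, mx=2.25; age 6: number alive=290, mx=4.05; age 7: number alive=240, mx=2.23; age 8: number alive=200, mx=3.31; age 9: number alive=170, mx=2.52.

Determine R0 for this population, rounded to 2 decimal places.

10.18

lx = nx/n0 = nx/1000: 1, 0.79, 0.68, 0.53, 0.43, 0.37, 0.29, 0.24, 0.2, 0.17
lx·mx by age: 0, 1.2166, 1.9176, 1.6642, 1.7501, 0.8325, 1.1745, 0.5352, 0.662, 0.4284
R0 = Σ lx·mx = 10.1811 → 10.18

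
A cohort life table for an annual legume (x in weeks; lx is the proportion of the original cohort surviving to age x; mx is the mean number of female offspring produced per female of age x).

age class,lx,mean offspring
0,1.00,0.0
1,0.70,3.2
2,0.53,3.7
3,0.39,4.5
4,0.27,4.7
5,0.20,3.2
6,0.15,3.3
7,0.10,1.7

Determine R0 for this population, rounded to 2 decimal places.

lx·mx by age: 0, 2.24, 1.961, 1.755, 1.269, 0.64, 0.495, 0.17
R0 = Σ lx·mx = 8.53 → 8.53

8.53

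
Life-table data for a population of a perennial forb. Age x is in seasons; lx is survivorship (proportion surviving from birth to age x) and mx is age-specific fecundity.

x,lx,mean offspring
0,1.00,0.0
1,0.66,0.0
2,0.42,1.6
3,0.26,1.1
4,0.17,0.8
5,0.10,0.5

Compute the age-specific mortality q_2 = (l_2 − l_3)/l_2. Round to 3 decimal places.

0.381

q_2 = (l_2 − l_3) / l_2 = (0.42 − 0.26) / 0.42
     = 0.16 / 0.42 = 0.380952… → 0.381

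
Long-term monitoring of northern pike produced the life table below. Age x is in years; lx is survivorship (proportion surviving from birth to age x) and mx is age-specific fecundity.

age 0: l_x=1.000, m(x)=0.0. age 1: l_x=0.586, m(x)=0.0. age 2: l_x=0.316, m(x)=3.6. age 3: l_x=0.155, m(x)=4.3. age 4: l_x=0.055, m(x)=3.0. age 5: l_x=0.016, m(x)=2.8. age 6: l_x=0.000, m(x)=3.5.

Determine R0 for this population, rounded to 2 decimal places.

2.01

lx·mx by age: 0, 0, 1.1376, 0.6665, 0.165, 0.0448, 0
R0 = Σ lx·mx = 2.0139 → 2.01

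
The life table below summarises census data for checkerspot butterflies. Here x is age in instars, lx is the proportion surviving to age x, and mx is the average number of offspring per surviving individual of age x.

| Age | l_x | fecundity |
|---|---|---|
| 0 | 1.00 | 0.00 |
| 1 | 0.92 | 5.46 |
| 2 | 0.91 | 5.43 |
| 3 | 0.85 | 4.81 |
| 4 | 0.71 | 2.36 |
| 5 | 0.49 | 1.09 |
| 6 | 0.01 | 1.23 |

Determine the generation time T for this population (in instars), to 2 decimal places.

2.25

lx·mx: 0, 5.0232, 4.9413, 4.0885, 1.6756, 0.5341, 0.0123 → R0 = 16.275
x·lx·mx: 0, 5.0232, 9.8826, 12.2655, 6.7024, 2.6705, 0.0738 → Σ = 36.618
T = 36.618 / 16.275 = 2.249954… → 2.25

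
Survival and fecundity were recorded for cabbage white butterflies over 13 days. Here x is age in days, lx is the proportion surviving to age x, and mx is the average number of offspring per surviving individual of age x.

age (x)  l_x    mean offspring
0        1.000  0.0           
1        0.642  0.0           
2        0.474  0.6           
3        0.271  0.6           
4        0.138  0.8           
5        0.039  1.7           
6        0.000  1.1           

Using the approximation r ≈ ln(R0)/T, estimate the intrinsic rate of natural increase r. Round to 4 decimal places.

-0.1609

R0 = Σ lx·mx = 0 + 0 + 0.2844 + 0.1626 + 0.1104 + 0.0663 + 0 = 0.6237
Σ x·lx·mx = 1.8297; T = 1.8297/0.6237 = 2.93362…
r ≈ ln(R0)/T = ln(0.6237)/2.93362… = -0.160923… → -0.1609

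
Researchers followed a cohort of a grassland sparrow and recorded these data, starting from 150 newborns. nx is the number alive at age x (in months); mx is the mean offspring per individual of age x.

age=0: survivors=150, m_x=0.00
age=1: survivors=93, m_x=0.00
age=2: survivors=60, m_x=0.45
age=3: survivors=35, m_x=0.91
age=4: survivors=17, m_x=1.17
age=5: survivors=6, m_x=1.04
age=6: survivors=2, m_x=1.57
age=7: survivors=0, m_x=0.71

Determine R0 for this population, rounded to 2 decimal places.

lx = nx/n0 = nx/150: 1, 0.62, 0.4, 0.23333…, 0.11333…, 0.04, 0.01333…, 0
lx·mx by age: 0, 0, 0.18, 0.212333…, 0.1326…, 0.0416, 0.020933…, 0
R0 = Σ lx·mx = 0.587467… → 0.59

0.59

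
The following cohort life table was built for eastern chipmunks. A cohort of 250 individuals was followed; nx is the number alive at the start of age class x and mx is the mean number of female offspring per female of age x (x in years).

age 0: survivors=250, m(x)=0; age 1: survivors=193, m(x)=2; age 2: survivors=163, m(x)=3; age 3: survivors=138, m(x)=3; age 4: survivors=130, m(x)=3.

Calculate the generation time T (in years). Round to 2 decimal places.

2.48

lx = nx/n0 = nx/250: 1, 0.772, 0.652, 0.552, 0.52
lx·mx: 0, 1.544, 1.956, 1.656, 1.56 → R0 = 6.716
x·lx·mx: 0, 1.544, 3.912, 4.968, 6.24 → Σ = 16.664
T = 16.664 / 6.716 = 2.481239… → 2.48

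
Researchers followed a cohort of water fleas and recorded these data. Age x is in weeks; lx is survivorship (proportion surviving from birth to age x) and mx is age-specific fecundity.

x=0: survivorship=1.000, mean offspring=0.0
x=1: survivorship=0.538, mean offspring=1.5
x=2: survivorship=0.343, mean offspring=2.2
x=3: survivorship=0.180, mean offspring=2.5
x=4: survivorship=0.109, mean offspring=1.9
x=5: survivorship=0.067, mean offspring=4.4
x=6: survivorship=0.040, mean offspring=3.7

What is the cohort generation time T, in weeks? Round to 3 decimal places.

lx·mx: 0, 0.807, 0.7546, 0.45, 0.2071, 0.2948, 0.148 → R0 = 2.6615
x·lx·mx: 0, 0.807, 1.5092, 1.35, 0.8284, 1.474, 0.888 → Σ = 6.8566
T = 6.8566 / 2.6615 = 2.576216… → 2.576

2.576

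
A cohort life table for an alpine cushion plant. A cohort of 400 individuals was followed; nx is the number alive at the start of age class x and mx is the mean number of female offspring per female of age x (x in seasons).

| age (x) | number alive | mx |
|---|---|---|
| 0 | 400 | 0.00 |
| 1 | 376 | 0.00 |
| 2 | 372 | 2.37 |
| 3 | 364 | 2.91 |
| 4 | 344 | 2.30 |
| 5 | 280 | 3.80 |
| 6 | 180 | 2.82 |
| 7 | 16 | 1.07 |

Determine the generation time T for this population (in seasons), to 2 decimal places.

3.84

lx = nx/n0 = nx/400: 1, 0.94, 0.93, 0.91, 0.86, 0.7, 0.45, 0.04
lx·mx: 0, 0, 2.2041, 2.6481, 1.978, 2.66, 1.269, 0.0428 → R0 = 10.802
x·lx·mx: 0, 0, 4.4082, 7.9443, 7.912, 13.3, 7.614, 0.2996 → Σ = 41.4781
T = 41.4781 / 10.802 = 3.839854… → 3.84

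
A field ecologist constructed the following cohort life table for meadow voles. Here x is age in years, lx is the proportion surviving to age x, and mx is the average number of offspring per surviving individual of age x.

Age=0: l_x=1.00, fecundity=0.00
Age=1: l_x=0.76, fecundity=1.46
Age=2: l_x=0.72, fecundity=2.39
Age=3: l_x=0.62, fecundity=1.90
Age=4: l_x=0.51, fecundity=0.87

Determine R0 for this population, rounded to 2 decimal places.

4.45

lx·mx by age: 0, 1.1096, 1.7208, 1.178, 0.4437
R0 = Σ lx·mx = 4.4521 → 4.45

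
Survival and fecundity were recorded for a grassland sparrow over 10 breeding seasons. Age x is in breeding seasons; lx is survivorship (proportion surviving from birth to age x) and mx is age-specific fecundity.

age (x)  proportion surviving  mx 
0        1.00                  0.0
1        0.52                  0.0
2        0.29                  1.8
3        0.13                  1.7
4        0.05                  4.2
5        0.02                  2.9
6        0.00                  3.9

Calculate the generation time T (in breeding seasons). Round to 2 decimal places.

lx·mx: 0, 0, 0.522, 0.221, 0.21, 0.058, 0 → R0 = 1.011
x·lx·mx: 0, 0, 1.044, 0.663, 0.84, 0.29, 0 → Σ = 2.837
T = 2.837 / 1.011 = 2.806133… → 2.81

2.81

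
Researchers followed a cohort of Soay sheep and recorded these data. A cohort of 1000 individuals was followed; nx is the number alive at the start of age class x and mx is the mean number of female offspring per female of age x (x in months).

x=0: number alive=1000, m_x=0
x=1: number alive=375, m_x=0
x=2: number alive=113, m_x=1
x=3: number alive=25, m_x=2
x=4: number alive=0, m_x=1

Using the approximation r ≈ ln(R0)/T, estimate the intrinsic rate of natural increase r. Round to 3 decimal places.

-0.786

lx = nx/n0 = nx/1000: 1, 0.375, 0.113, 0.025, 0
R0 = Σ lx·mx = 0 + 0 + 0.113 + 0.05 + 0 = 0.163
Σ x·lx·mx = 0.376; T = 0.376/0.163 = 2.30675…
r ≈ ln(R0)/T = ln(0.163)/2.30675… = -0.78639… → -0.786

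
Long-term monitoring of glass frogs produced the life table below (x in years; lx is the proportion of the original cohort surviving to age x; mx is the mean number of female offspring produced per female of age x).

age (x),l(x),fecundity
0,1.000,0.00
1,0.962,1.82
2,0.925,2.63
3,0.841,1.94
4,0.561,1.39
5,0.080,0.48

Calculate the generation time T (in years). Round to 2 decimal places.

lx·mx: 0, 1.75084, 2.43275, 1.63154, 0.77979, 0.0384 → R0 = 6.63332
x·lx·mx: 0, 1.75084, 4.8655, 4.89462, 3.11916, 0.192 → Σ = 14.82212
T = 14.82212 / 6.63332 = 2.234495… → 2.23

2.23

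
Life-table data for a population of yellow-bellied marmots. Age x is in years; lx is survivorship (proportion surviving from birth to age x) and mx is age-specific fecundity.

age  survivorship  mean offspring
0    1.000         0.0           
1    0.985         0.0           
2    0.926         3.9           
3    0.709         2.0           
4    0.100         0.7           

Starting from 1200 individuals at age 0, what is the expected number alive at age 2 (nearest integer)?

1111

Expected survivors = N0 · l_2 = 1200 × 0.926 = 1111.2 → 1111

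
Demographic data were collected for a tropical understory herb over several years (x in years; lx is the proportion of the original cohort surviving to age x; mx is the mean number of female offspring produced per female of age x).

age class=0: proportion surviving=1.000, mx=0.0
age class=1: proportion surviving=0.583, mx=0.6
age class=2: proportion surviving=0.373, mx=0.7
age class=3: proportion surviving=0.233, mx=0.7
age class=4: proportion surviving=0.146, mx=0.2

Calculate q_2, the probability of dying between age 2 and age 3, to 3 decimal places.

q_2 = (l_2 − l_3) / l_2 = (0.373 − 0.233) / 0.373
     = 0.14 / 0.373 = 0.375335… → 0.375

0.375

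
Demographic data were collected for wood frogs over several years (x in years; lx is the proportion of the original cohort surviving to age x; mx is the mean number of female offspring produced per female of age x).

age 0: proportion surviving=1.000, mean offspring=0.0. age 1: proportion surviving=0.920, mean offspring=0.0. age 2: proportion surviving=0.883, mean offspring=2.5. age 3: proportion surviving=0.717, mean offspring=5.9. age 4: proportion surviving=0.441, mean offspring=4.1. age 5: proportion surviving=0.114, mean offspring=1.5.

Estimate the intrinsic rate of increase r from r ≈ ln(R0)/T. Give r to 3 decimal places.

R0 = Σ lx·mx = 0 + 0 + 2.2075 + 4.2303 + 1.8081 + 0.171 = 8.4169
Σ x·lx·mx = 25.1933; T = 25.1933/8.4169 = 2.99318…
r ≈ ln(R0)/T = ln(8.4169)/2.99318… = 0.7117… → 0.712

0.712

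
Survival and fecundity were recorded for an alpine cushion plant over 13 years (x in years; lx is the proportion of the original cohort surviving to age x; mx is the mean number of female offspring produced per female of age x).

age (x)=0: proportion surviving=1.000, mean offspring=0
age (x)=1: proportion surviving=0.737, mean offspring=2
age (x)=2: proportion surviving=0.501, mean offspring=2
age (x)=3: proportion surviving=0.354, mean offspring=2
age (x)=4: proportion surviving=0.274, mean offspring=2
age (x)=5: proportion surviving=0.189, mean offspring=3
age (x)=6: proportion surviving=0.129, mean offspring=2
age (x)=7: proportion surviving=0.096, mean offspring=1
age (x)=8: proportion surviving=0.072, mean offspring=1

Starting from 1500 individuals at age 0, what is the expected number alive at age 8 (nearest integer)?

Expected survivors = N0 · l_8 = 1500 × 0.072 = 108 → 108

108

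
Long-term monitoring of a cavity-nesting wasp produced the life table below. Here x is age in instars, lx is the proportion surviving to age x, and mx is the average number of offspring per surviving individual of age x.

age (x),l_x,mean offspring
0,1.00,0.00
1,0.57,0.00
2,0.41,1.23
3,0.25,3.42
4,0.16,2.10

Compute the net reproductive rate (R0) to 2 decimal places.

1.70

lx·mx by age: 0, 0, 0.5043, 0.855, 0.336
R0 = Σ lx·mx = 1.6953 → 1.70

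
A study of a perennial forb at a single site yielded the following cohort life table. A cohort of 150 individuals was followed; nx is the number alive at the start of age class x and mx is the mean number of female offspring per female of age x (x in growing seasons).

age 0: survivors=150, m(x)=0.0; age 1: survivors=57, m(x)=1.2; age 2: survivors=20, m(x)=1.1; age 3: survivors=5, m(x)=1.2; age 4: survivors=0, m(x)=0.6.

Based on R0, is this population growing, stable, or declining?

lx = nx/n0 = nx/150: 1, 0.38, 0.13333…, 0.03333…, 0
R0 = Σ lx·mx = 0 + 0.456 + 0.146667… + 0.04… + 0 = 0.642667…
R0 < 1, so the population is declining.

declining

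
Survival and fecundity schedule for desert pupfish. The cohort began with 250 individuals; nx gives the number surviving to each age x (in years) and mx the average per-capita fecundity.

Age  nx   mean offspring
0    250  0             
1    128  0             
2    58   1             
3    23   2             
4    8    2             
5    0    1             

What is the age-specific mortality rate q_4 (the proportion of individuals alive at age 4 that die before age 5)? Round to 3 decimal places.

1.000

lx = nx/n0 = nx/250: 1, 0.512, 0.232, 0.092, 0.032, 0
q_4 = (l_4 − l_5) / l_4 = (0.032 − 0) / 0.032
     = 0.032 / 0.032 = 1 → 1.000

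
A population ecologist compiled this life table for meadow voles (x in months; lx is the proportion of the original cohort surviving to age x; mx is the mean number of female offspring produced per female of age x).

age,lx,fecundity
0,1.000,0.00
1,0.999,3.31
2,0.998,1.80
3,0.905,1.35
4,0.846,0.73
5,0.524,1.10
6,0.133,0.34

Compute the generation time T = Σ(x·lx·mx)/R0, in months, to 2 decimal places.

2.14

lx·mx: 0, 3.30669, 1.7964, 1.22175, 0.61758, 0.5764, 0.04522 → R0 = 7.56404
x·lx·mx: 0, 3.30669, 3.5928, 3.66525, 2.47032, 2.882, 0.27132 → Σ = 16.18838
T = 16.18838 / 7.56404 = 2.140176… → 2.14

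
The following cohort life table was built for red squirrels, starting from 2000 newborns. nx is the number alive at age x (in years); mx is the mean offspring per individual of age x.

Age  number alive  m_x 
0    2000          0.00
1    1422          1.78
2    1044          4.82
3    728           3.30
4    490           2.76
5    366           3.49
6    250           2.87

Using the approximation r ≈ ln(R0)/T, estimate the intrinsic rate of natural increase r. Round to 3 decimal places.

0.703

lx = nx/n0 = nx/2000: 1, 0.711, 0.522, 0.364, 0.245, 0.183, 0.125
R0 = Σ lx·mx = 0 + 1.26558 + 2.51604 + 1.2012 + 0.6762 + 0.63867 + 0.35875 = 6.65644
Σ x·lx·mx = 17.95191; T = 17.95191/6.65644 = 2.69692…
r ≈ ln(R0)/T = ln(6.65644)/2.69692… = 0.70287… → 0.703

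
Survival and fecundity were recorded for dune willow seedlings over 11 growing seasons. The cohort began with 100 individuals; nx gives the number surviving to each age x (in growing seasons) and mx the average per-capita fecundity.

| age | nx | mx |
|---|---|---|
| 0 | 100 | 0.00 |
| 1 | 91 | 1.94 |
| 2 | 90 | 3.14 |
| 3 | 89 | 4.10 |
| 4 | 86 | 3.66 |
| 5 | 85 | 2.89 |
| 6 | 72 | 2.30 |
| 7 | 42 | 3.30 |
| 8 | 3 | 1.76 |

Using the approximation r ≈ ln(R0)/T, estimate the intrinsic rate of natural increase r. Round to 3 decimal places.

lx = nx/n0 = nx/100: 1, 0.91, 0.9, 0.89, 0.86, 0.85, 0.72, 0.42, 0.03
R0 = Σ lx·mx = 0 + 1.7654 + 2.826 + 3.649 + 3.1476 + 2.4565 + 1.656 + 1.386 + 0.0528 = 16.9393
Σ x·lx·mx = 63.2977; T = 63.2977/16.9393 = 3.73674…
r ≈ ln(R0)/T = ln(16.9393)/3.73674… = 0.75725… → 0.757

0.757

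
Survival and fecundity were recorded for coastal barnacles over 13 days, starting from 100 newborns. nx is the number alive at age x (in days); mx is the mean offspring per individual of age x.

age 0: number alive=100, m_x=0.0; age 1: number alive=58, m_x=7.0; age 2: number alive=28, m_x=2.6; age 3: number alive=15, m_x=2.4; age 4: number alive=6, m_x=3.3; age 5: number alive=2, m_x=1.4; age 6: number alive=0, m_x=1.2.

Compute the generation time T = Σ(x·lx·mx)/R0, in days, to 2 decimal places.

1.40

lx = nx/n0 = nx/100: 1, 0.58, 0.28, 0.15, 0.06, 0.02, 0
lx·mx: 0, 4.06, 0.728, 0.36, 0.198, 0.028, 0 → R0 = 5.374
x·lx·mx: 0, 4.06, 1.456, 1.08, 0.792, 0.14, 0 → Σ = 7.528
T = 7.528 / 5.374 = 1.400819… → 1.40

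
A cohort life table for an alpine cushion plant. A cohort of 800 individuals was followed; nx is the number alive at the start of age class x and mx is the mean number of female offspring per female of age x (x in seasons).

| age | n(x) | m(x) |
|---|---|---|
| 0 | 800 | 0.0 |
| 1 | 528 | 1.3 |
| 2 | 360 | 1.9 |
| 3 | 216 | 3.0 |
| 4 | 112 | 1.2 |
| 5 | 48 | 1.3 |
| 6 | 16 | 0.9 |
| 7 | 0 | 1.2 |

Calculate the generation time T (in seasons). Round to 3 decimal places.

2.213

lx = nx/n0 = nx/800: 1, 0.66, 0.45, 0.27, 0.14, 0.06, 0.02, 0
lx·mx: 0, 0.858, 0.855, 0.81, 0.168, 0.078, 0.018, 0 → R0 = 2.787
x·lx·mx: 0, 0.858, 1.71, 2.43, 0.672, 0.39, 0.108, 0 → Σ = 6.168
T = 6.168 / 2.787 = 2.213132… → 2.213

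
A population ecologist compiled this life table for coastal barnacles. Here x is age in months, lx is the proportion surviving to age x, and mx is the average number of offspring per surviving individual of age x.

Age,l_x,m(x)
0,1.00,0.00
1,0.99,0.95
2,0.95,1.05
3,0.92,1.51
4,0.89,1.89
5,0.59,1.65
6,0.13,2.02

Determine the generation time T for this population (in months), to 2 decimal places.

lx·mx: 0, 0.9405, 0.9975, 1.3892, 1.6821, 0.9735, 0.2626 → R0 = 6.2454
x·lx·mx: 0, 0.9405, 1.995, 4.1676, 6.7284, 4.8675, 1.5756 → Σ = 20.2746
T = 20.2746 / 6.2454 = 3.246325… → 3.25

3.25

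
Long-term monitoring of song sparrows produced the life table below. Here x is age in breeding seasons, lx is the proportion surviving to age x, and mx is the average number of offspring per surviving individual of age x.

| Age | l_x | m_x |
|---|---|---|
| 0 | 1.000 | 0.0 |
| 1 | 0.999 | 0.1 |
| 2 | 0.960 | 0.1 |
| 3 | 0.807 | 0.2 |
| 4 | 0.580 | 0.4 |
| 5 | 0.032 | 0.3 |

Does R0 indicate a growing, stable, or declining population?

R0 = Σ lx·mx = 0 + 0.0999 + 0.096 + 0.1614 + 0.232 + 0.0096 = 0.5989
R0 < 1, so the population is declining.

declining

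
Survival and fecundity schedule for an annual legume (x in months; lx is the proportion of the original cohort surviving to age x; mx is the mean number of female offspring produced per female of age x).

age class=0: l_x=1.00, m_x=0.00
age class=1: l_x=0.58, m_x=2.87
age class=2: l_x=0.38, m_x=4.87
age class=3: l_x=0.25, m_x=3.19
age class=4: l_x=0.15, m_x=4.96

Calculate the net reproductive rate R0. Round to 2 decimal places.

5.06

lx·mx by age: 0, 1.6646, 1.8506, 0.7975, 0.744
R0 = Σ lx·mx = 5.0567 → 5.06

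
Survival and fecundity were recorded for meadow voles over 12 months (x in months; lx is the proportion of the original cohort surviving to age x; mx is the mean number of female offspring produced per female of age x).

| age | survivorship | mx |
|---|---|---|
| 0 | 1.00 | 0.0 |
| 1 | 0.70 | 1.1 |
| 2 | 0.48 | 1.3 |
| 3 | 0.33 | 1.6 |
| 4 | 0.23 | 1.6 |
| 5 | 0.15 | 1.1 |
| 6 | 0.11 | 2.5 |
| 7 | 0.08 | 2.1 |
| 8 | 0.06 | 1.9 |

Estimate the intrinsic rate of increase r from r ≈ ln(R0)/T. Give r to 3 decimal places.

0.345

R0 = Σ lx·mx = 0 + 0.77 + 0.624 + 0.528 + 0.368 + 0.165 + 0.275 + 0.168 + 0.114 = 3.012
Σ x·lx·mx = 9.637; T = 9.637/3.012 = 3.19954…
r ≈ ln(R0)/T = ln(3.012)/3.19954… = 0.34461… → 0.345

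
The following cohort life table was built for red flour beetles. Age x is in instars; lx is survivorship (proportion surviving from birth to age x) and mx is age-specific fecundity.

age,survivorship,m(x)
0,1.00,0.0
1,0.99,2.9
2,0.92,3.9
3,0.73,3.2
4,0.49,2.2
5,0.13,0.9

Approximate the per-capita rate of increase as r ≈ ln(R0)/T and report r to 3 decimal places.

R0 = Σ lx·mx = 0 + 2.871 + 3.588 + 2.336 + 1.078 + 0.117 = 9.99
Σ x·lx·mx = 21.952; T = 21.952/9.99 = 2.1974…
r ≈ ln(R0)/T = ln(9.99)/2.1974… = 1.04741… → 1.047

1.047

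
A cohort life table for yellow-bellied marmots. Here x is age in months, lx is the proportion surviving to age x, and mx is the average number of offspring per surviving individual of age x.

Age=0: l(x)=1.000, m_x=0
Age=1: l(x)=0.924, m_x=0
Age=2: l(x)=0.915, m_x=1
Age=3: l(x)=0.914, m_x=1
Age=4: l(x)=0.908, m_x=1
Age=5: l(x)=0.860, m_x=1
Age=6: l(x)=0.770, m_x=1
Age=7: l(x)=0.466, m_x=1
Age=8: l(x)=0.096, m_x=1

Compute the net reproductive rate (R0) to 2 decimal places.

4.93

lx·mx by age: 0, 0, 0.915, 0.914, 0.908, 0.86, 0.77, 0.466, 0.096
R0 = Σ lx·mx = 4.929 → 4.93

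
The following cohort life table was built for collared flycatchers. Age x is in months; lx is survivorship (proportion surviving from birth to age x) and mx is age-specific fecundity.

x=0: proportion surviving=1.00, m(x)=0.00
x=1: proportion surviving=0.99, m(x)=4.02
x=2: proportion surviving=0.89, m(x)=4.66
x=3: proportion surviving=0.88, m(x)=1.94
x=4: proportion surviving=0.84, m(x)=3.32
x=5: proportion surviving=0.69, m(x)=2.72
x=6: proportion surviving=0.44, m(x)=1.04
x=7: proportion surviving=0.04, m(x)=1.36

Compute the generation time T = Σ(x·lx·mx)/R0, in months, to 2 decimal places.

2.74

lx·mx: 0, 3.9798, 4.1474, 1.7072, 2.7888, 1.8768, 0.4576, 0.0544 → R0 = 15.012
x·lx·mx: 0, 3.9798, 8.2948, 5.1216, 11.1552, 9.384, 2.7456, 0.3808 → Σ = 41.0618
T = 41.0618 / 15.012 = 2.735265… → 2.74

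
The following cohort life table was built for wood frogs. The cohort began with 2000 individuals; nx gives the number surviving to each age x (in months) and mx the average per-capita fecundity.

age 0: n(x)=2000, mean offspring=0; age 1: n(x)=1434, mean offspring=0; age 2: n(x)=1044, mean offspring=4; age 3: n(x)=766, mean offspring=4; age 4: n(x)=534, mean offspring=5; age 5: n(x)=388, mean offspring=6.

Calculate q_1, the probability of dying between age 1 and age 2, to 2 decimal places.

lx = nx/n0 = nx/2000: 1, 0.717, 0.522, 0.383, 0.267, 0.194
q_1 = (l_1 − l_2) / l_1 = (0.717 − 0.522) / 0.717
     = 0.195 / 0.717 = 0.271967… → 0.27

0.27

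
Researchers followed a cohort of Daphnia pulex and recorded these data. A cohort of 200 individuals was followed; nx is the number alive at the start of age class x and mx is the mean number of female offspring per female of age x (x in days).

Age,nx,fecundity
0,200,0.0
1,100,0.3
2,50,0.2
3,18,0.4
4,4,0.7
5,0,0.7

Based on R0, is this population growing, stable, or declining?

lx = nx/n0 = nx/200: 1, 0.5, 0.25, 0.09, 0.02, 0
R0 = Σ lx·mx = 0 + 0.15 + 0.05 + 0.036 + 0.014 + 0 = 0.25
R0 < 1, so the population is declining.

declining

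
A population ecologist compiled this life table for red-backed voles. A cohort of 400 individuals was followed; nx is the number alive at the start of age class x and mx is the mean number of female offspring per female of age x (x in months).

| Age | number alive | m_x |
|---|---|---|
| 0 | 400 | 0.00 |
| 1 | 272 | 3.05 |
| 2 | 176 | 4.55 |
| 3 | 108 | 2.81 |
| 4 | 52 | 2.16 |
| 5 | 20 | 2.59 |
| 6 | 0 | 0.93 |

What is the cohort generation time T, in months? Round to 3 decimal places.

lx = nx/n0 = nx/400: 1, 0.68, 0.44, 0.27, 0.13, 0.05, 0
lx·mx: 0, 2.074, 2.002, 0.7587, 0.2808, 0.1295, 0 → R0 = 5.245
x·lx·mx: 0, 2.074, 4.004, 2.2761, 1.1232, 0.6475, 0 → Σ = 10.1248
T = 10.1248 / 5.245 = 1.930372… → 1.930

1.930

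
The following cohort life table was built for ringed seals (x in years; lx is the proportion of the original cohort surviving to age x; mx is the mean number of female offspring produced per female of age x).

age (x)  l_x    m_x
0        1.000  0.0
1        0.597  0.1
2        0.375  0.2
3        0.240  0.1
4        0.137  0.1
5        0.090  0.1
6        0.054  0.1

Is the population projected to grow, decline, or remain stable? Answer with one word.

declining

R0 = Σ lx·mx = 0 + 0.0597 + 0.075 + 0.024 + 0.0137 + 0.009 + 0.0054 = 0.1868
R0 < 1, so the population is declining.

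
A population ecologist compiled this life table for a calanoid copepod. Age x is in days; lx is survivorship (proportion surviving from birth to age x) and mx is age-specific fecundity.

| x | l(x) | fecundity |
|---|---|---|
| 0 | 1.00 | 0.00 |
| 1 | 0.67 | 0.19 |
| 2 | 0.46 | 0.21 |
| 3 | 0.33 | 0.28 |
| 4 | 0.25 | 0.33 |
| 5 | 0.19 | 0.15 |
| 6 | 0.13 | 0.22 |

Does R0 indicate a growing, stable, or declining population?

R0 = Σ lx·mx = 0 + 0.1273 + 0.0966 + 0.0924 + 0.0825 + 0.0285 + 0.0286 = 0.4559
R0 < 1, so the population is declining.

declining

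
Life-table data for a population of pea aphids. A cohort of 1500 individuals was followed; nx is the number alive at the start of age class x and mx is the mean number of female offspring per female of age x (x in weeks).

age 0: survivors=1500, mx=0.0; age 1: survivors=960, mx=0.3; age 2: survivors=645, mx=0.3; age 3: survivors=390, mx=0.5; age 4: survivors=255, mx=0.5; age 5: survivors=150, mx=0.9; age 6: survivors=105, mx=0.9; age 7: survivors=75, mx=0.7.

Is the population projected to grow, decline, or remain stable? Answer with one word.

declining

lx = nx/n0 = nx/1500: 1, 0.64, 0.43, 0.26, 0.17, 0.1, 0.07, 0.05
R0 = Σ lx·mx = 0 + 0.192 + 0.129 + 0.13 + 0.085 + 0.09 + 0.063 + 0.035 = 0.724
R0 < 1, so the population is declining.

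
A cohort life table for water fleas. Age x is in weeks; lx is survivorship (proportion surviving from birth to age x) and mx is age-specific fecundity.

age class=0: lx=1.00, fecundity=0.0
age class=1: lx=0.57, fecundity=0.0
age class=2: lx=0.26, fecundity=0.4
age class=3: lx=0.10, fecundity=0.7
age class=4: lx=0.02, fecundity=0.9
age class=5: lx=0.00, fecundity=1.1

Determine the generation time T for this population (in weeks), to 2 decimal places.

2.55

lx·mx: 0, 0, 0.104, 0.07, 0.018, 0 → R0 = 0.192
x·lx·mx: 0, 0, 0.208, 0.21, 0.072, 0 → Σ = 0.49
T = 0.49 / 0.192 = 2.552083… → 2.55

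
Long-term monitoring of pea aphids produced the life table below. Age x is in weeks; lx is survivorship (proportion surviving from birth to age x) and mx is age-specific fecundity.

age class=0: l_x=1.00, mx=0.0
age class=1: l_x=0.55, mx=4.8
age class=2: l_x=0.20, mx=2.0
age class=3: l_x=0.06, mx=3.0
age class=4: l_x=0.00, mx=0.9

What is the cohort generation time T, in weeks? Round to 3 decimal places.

lx·mx: 0, 2.64, 0.4, 0.18, 0 → R0 = 3.22
x·lx·mx: 0, 2.64, 0.8, 0.54, 0 → Σ = 3.98
T = 3.98 / 3.22 = 1.236025… → 1.236

1.236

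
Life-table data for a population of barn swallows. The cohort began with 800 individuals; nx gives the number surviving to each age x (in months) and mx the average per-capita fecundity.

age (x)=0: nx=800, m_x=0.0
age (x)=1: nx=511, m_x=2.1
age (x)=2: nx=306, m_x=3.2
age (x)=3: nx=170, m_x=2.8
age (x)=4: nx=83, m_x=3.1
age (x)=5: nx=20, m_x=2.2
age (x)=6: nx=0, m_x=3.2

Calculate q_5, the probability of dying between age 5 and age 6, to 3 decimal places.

1.000

lx = nx/n0 = nx/800: 1, 0.63875, 0.3825, 0.2125, 0.10375, 0.025, 0
q_5 = (l_5 − l_6) / l_5 = (0.025 − 0) / 0.025
     = 0.025 / 0.025 = 1 → 1.000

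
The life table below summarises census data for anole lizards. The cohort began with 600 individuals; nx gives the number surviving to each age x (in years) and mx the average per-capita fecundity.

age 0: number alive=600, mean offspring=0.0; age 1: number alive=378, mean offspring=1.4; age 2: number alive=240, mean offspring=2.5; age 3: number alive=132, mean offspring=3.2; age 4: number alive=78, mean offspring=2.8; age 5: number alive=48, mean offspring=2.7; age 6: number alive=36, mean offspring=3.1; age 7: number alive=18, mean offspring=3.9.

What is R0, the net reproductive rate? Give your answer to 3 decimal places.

lx = nx/n0 = nx/600: 1, 0.63, 0.4, 0.22, 0.13, 0.08, 0.06, 0.03
lx·mx by age: 0, 0.882, 1, 0.704, 0.364, 0.216, 0.186, 0.117
R0 = Σ lx·mx = 3.469 → 3.469

3.469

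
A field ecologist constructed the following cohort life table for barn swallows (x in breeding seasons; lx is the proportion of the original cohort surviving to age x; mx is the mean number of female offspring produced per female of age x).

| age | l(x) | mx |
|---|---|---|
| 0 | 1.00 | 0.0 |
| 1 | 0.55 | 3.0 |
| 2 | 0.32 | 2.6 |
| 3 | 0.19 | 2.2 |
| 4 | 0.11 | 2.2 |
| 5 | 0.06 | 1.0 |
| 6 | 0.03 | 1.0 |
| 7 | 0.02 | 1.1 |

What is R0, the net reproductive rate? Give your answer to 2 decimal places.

3.25

lx·mx by age: 0, 1.65, 0.832, 0.418, 0.242, 0.06, 0.03, 0.022
R0 = Σ lx·mx = 3.254 → 3.25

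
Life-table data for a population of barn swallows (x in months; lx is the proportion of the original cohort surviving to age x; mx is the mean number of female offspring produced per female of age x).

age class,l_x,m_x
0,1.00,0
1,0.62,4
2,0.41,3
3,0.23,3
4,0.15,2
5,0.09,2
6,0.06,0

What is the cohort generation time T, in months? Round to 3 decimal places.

lx·mx: 0, 2.48, 1.23, 0.69, 0.3, 0.18, 0 → R0 = 4.88
x·lx·mx: 0, 2.48, 2.46, 2.07, 1.2, 0.9, 0 → Σ = 9.11
T = 9.11 / 4.88 = 1.866803… → 1.867

1.867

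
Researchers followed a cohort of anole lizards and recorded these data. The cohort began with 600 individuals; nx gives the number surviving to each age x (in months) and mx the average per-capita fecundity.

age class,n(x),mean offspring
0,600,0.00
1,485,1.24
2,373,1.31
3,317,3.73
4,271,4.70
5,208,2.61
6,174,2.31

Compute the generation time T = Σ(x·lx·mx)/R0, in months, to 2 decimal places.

lx = nx/n0 = nx/600: 1, 0.80833…, 0.62167…, 0.52833…, 0.45167…, 0.34667…, 0.29
lx·mx: 0, 1.002333…, 0.814383…, 1.970683…, 2.122833…, 0.9048…, 0.6699 → R0 = 7.484933…
x·lx·mx: 0, 1.002333…, 1.628767…, 5.91205…, 8.491333…, 4.524…, 4.0194 → Σ = 25.577883…
T = 25.577883… / 7.484933… = 3.417249… → 3.42

3.42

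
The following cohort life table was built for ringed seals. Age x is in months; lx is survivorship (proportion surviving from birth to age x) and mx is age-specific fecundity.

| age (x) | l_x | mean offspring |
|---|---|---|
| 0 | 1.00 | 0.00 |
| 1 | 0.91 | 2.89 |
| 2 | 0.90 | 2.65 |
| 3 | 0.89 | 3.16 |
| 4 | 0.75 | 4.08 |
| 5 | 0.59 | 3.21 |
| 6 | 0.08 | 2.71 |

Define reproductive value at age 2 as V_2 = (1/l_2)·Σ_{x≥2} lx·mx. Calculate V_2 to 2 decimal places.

11.52

lx·mx for x ≥ 2: 2.385, 2.8124, 3.06, 1.8939, 0.2168 → sum = 10.3681
V_2 = 10.3681 / l_2 = 10.3681 / 0.9 = 11.520111… → 11.52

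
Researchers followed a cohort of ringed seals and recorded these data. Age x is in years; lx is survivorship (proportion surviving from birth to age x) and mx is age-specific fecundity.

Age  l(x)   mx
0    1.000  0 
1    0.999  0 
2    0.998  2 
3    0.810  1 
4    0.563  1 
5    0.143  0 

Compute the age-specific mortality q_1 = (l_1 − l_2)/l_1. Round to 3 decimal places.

q_1 = (l_1 − l_2) / l_1 = (0.999 − 0.998) / 0.999
     = 0.001 / 0.999 = 0.001001… → 0.001

0.001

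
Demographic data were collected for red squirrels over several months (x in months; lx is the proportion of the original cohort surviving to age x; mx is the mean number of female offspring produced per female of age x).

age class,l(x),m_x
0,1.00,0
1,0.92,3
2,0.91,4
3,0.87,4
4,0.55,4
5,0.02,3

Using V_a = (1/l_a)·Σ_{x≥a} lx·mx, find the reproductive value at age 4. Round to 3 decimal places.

lx·mx for x ≥ 4: 2.2, 0.06 → sum = 2.26
V_4 = 2.26 / l_4 = 2.26 / 0.55 = 4.109091… → 4.109

4.109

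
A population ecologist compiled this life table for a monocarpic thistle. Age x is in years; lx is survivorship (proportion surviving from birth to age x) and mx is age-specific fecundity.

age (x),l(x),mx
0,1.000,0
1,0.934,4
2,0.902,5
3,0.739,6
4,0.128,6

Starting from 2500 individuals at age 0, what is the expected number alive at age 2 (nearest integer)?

2255

Expected survivors = N0 · l_2 = 2500 × 0.902 = 2255 → 2255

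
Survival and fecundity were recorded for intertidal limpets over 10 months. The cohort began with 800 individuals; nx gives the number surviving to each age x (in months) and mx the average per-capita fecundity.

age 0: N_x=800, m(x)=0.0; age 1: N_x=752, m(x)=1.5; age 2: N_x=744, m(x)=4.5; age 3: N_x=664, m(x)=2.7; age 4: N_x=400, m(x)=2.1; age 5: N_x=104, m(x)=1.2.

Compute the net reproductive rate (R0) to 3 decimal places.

9.042

lx = nx/n0 = nx/800: 1, 0.94, 0.93, 0.83, 0.5, 0.13
lx·mx by age: 0, 1.41, 4.185, 2.241, 1.05, 0.156
R0 = Σ lx·mx = 9.042 → 9.042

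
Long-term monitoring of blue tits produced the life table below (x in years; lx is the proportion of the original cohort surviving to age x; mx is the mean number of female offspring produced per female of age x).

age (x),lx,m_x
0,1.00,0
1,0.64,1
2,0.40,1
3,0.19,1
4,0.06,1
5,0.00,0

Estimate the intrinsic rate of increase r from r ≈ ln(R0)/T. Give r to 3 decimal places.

R0 = Σ lx·mx = 0 + 0.64 + 0.4 + 0.19 + 0.06 + 0 = 1.29
Σ x·lx·mx = 2.25; T = 2.25/1.29 = 1.74419…
r ≈ ln(R0)/T = ln(1.29)/1.74419… = 0.14599… → 0.146

0.146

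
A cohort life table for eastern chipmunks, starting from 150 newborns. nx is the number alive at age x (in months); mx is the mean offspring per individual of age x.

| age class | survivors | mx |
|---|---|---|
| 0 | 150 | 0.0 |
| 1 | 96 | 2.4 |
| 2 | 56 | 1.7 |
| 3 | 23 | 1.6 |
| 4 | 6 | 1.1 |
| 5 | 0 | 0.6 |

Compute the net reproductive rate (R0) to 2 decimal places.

2.46

lx = nx/n0 = nx/150: 1, 0.64, 0.37333…, 0.15333…, 0.04, 0
lx·mx by age: 0, 1.536, 0.634667…, 0.245333…, 0.044, 0
R0 = Σ lx·mx = 2.46… → 2.46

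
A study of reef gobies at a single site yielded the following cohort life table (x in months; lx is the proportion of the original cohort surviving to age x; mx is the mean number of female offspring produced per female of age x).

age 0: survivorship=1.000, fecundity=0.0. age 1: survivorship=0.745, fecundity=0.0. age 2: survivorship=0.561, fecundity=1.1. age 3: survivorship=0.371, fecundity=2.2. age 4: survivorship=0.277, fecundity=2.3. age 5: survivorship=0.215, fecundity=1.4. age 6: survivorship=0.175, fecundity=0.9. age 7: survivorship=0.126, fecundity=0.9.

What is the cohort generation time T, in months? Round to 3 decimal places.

3.586

lx·mx: 0, 0, 0.6171, 0.8162, 0.6371, 0.301, 0.1575, 0.1134 → R0 = 2.6423
x·lx·mx: 0, 0, 1.2342, 2.4486, 2.5484, 1.505, 0.945, 0.7938 → Σ = 9.475
T = 9.475 / 2.6423 = 3.585891… → 3.586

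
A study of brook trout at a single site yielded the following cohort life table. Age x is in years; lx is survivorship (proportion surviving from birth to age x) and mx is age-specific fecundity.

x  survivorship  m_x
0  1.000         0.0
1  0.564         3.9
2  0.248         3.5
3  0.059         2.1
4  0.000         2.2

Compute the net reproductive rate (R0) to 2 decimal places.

lx·mx by age: 0, 2.1996, 0.868, 0.1239, 0
R0 = Σ lx·mx = 3.1915 → 3.19

3.19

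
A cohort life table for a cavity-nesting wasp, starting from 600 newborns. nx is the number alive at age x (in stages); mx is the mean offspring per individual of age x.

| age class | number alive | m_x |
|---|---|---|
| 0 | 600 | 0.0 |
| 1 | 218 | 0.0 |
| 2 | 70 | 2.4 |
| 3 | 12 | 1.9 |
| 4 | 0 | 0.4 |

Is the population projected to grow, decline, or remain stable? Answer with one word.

lx = nx/n0 = nx/600: 1, 0.36333…, 0.11667…, 0.02, 0
R0 = Σ lx·mx = 0 + 0 + 0.28… + 0.038 + 0 = 0.318…
R0 < 1, so the population is declining.

declining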